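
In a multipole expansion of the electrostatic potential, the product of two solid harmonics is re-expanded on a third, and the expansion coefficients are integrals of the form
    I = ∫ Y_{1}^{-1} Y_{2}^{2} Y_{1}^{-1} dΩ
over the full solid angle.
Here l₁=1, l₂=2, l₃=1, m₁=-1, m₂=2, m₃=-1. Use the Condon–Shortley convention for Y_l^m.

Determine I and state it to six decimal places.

0.309019

Rules hold: Σm=0, L=4 even, 1≤1≤3.
N = 3·5·3 = 45
Δ = 2!·0!·2!/5! = 1/30
Racah Σ t=1..1: t=1:−1/1 = -1/1
⇒ 3j(1 2 1; 0 0 0)² = 2/15, sgn +1
Racah Σ t=2..2: t=2:+1/4 = 1/4
⇒ 3j(1 2 1; -1 2 -1)² = 1/5, sgn +1
4πI² = N·(3j₀)²·(3jₘ)² = 6/5
I = +1·√(1.2/4π) = 0.30901936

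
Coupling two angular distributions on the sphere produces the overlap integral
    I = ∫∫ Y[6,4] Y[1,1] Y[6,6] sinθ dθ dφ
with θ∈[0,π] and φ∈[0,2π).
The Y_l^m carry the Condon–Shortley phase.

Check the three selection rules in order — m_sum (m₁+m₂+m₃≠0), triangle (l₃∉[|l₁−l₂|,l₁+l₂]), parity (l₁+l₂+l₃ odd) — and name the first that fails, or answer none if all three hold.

m_sum

Σmᵢ = 11  ✗
l₃∈[|l₁−l₂|,l₁+l₂]=[5,7], have l₃=6
Σlᵢ = 13 ⇒ odd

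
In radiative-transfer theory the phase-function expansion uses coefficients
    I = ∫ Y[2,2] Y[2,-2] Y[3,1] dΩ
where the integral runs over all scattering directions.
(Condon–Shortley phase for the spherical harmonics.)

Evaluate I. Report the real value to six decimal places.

0.000000

2 − 2 + 1 = 1 ≠ 0: azimuthal integral kills it; I = 0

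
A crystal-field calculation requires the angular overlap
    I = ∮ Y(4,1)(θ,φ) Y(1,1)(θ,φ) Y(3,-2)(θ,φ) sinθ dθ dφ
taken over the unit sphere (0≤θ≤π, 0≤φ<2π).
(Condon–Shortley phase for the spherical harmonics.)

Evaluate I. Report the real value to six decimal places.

-0.106622

Checks pass: Σm=0; 8 even; l₃=3∈[3,5].
(2·4+1)(2·1+1)(2·3+1) = 189
Δ: 2! 6! 0! / 9! → 1/252
sum: t=1:−1/36 = -1/36
3j²(4 1 3; 0 0 0) = Δ·Π!·Σ² = 4/63  (sign +1)
sum: t=2:+1/240 = 1/240
3j²(4 1 3; 1 1 -2) = Δ·Π!·Σ² = 1/84  (sign -1)
combine: 4πI² = 189·4/63·1/84 = 1/7
take √, sign -1: I = -0.10662181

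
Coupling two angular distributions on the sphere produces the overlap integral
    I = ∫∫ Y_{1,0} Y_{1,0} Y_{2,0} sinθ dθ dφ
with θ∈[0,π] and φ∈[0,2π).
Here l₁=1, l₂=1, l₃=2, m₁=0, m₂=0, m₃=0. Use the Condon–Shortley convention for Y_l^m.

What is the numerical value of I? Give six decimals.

0.252313

Rules hold: Σm=0, L=4 even, 0≤2≤2.
N = 3·3·5 = 45
Δ = 0!·2!·2!/5! = 1/30
Racah Σ t=0..0: t=0:+1/1 = 1/1
⇒ 3j(1 1 2; 0 0 0)² = 2/15, sgn +1
(m-triple is (0,0,0) — same symbol as above.)
4πI² = N·(3j₀)²·(3jₘ)² = 4/5
I = +1·√(0.8/4π) = 0.25231325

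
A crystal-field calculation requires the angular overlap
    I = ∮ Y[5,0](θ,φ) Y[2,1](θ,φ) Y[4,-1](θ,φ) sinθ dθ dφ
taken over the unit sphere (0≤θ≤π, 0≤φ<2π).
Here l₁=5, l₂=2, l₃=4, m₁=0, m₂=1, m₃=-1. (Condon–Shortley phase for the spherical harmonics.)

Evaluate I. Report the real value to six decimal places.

0.000000

l₁+l₂+l₃=11 is odd: 3j(l;000)=0 ⇒ I=0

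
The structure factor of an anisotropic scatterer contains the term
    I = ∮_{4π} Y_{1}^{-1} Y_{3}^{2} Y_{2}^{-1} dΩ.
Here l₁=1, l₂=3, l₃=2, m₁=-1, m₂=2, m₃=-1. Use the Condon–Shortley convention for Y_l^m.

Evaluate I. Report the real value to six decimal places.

m-sum 0 ✓  L=6 even ✓  2≤2≤4 ✓
Π(2lᵢ+1) = 3×7×5 = 105
triangle coeff Δ(1,3,2) = 1/105
Σ_t [1,1]: t=1:−1/4 = -1/4
(3j)²=3/35 [(1 3 2; 0 0 0)], sign=-1
Σ_t [2,2]: t=2:+1/12 = 1/12
(3j)²=2/21 [(1 3 2; -1 2 -1)], sign=-1
⇒ 4πI² = 6/7
I = (+1)√(6/7/(4π)) = 0.26116903

0.261169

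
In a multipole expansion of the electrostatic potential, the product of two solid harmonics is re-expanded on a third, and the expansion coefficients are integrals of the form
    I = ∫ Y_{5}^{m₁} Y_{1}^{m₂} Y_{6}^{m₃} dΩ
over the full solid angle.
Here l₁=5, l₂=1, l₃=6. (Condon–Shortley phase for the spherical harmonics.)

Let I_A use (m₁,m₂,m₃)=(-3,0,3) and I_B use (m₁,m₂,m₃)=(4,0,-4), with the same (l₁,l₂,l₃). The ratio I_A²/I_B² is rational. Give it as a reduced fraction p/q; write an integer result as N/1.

27/20

l's match ⇒ only the (l;m) 3-j factors differ between A and B.
A: triangle coeff Δ(5,1,6) = 1/858; Σ_t [0,0]: t=0:+1/80640 = 1/80640; (3j)²=9/286 [(5 1 6; -3 0 3)], sign=-1
B: triangle coeff Δ(5,1,6) = 1/858; Σ_t [0,0]: t=0:+1/362880 = 1/362880; (3j)²=10/429 [(5 1 6; 4 0 -4)], sign=+1
I_A²/I_B² = (9/286)/(10/429) = 27/20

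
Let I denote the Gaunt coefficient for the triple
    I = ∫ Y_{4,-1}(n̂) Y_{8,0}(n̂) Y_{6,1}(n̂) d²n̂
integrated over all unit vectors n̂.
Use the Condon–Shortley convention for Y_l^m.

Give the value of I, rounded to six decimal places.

0.023683

Checks pass: Σm=0; 18 even; l₃=6∈[4,12].
(2·4+1)(2·8+1)(2·6+1) = 1989
Δ: 6! 2! 10! / 19! → 1/23279256
sum: t=2:+1/1658880 t=3:−1/518400 t=4:+1/1658880 = -1/1382400
3j²(4 8 6; 0 0 0) = Δ·Π!·Σ² = 504/46189  (sign -1)
sum: t=3:−1/1036800 t=4:+1/829440 t=5:−1/7257600 = 1/9676800
3j²(4 8 6; -1 0 1) = Δ·Π!·Σ² = 15/46189  (sign -1)
combine: 4πI² = 1989·504/46189·15/46189 = 68040/9653501
take √, sign +1: I = 0.02368290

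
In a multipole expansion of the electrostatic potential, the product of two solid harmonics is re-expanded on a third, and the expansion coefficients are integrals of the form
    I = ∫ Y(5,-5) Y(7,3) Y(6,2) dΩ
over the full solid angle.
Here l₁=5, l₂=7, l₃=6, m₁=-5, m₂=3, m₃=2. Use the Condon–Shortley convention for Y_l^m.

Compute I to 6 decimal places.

-0.165660

m-sum 0 ✓  L=18 even ✓  2≤6≤12 ✓
Π(2lᵢ+1) = 11×15×13 = 2145
triangle coeff Δ(5,7,6) = 1/174594420
Σ_t [1,5]: t=1:−1/4147200 t=2:+1/207360 t=3:−1/82944 t=4:+1/207360 t=5:−1/4147200 = -1/345600
(3j)²=420/46189 [(5 7 6; 0 0 0)], sign=-1
Σ_t [6,6]: t=6:+1/9953280 = 1/9953280
(3j)²=2450/138567 [(5 7 6; -5 3 2)], sign=+1
⇒ 4πI² = 5145000/14919047
I = (-1)√(5145000/14919047/(4π)) = -0.16565983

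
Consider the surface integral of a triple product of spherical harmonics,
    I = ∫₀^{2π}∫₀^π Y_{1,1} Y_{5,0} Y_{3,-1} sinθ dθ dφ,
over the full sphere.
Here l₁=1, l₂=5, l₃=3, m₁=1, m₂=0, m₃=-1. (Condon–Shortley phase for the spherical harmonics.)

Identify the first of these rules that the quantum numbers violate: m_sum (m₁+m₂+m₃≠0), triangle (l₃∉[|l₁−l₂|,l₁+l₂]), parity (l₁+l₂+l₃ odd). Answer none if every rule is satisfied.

triangle

Σmᵢ = 0  ✓
l₃∈[|l₁−l₂|,l₁+l₂]=[4,6], have l₃=3  ✗
Σlᵢ = 9 ⇒ odd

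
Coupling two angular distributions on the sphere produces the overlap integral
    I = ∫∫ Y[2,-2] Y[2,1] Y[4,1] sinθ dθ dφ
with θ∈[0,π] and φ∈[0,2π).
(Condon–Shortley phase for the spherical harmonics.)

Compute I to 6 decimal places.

-0.090112

Rules hold: Σm=0, L=8 even, 0≤4≤4.
N = 5·5·9 = 225
Δ = 0!·4!·4!/9! = 1/630
Racah Σ t=0..0: t=0:+1/16 = 1/16
⇒ 3j(2 2 4; 0 0 0)² = 2/35, sgn +1
Racah Σ t=0..0: t=0:+1/144 = 1/144
⇒ 3j(2 2 4; -2 1 1)² = 1/126, sgn -1
4πI² = N·(3j₀)²·(3jₘ)² = 5/49
I = -1·√(0.102041/4π) = -0.09011188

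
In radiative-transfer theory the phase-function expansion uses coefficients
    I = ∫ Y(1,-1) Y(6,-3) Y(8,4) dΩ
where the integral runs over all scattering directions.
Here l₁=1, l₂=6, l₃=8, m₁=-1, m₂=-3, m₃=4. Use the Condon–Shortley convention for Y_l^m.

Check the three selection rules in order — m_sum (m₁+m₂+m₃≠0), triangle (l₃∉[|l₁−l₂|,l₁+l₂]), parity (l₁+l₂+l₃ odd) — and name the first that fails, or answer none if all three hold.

azimuthal sum: -1 − 3 + 4 = 0  ✓
5 ≤ 8 ≤ 7 (triangle on l)  ✗
L = 1 + 6 + 8 = 15 (odd)

triangle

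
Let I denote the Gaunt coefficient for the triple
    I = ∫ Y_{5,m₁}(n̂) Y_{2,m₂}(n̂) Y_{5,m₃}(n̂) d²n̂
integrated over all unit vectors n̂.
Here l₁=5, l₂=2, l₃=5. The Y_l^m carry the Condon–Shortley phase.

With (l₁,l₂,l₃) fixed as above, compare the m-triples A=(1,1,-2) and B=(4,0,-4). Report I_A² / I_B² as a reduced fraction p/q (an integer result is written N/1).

7/6

l's match ⇒ only the (l;m) 3-j factors differ between A and B.
A: triangle coeff Δ(5,2,5) = 1/38610; Σ_t [1,2]: t=1:−1/1440 t=2:+1/2880 = -1/2880; (3j)²=7/715 [(5 2 5; 1 1 -2)], sign=+1
B: triangle coeff Δ(5,2,5) = 1/38610; Σ_t [0,1]: t=0:+1/20160 t=1:−1/40320 = 1/40320; (3j)²=6/715 [(5 2 5; 4 0 -4)], sign=-1
I_A²/I_B² = (7/715)/(6/715) = 7/6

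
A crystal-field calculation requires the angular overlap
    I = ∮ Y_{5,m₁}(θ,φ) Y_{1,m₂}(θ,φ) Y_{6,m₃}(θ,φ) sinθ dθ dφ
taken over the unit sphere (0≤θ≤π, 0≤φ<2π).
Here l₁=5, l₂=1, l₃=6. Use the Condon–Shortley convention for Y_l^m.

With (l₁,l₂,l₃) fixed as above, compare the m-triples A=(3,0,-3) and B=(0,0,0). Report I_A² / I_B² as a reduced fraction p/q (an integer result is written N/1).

3/4

Same 5,1,6: normalisation and zero-m 3j drop out of the ratio.
A: Δ: 0! 10! 2! / 13! → 1/858; sum: t=0:+1/80640 = 1/80640; 3j²(5 1 6; 3 0 -3) = Δ·Π!·Σ² = 9/286  (sign -1)
B: Δ: 0! 10! 2! / 13! → 1/858; sum: t=0:+1/14400 = 1/14400; 3j²(5 1 6; 0 0 0) = Δ·Π!·Σ² = 6/143  (sign +1)
I_A²/I_B² = (9/286)/(6/143) = 3/4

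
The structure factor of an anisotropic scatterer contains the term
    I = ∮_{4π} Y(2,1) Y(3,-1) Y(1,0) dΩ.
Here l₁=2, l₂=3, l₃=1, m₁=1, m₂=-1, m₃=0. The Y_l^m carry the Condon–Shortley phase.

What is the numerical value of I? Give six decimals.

-0.233597

Rules hold: Σm=0, L=6 even, 1≤1≤5.
N = 5·7·3 = 105
Δ = 4!·0!·2!/7! = 1/105
Racah Σ t=2..2: t=2:+1/4 = 1/4
⇒ 3j(2 3 1; 0 0 0)² = 3/35, sgn -1
Racah Σ t=1..1: t=1:−1/6 = -1/6
⇒ 3j(2 3 1; 1 -1 0)² = 8/105, sgn +1
4πI² = N·(3j₀)²·(3jₘ)² = 24/35
I = -1·√(0.685714/4π) = -0.23359668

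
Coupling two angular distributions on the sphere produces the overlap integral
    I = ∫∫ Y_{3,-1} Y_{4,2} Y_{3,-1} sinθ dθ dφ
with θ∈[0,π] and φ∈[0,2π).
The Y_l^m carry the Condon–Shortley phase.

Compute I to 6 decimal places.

0.162193

m-sum 0 ✓  L=10 even ✓  1≤3≤7 ✓
Π(2lᵢ+1) = 7×9×7 = 441
triangle coeff Δ(3,4,3) = 1/34650
Σ_t [1,3]: t=1:−1/72 t=2:+1/16 t=3:−1/72 = 5/144
(3j)²=2/77 [(3 4 3; 0 0 0)], sign=-1
Σ_t [2,4]: t=2:+1/192 t=3:−1/36 t=4:+1/192 = -5/288
(3j)²=20/693 [(3 4 3; -1 2 -1)], sign=-1
⇒ 4πI² = 40/121
I = (+1)√(40/121/(4π)) = 0.16219310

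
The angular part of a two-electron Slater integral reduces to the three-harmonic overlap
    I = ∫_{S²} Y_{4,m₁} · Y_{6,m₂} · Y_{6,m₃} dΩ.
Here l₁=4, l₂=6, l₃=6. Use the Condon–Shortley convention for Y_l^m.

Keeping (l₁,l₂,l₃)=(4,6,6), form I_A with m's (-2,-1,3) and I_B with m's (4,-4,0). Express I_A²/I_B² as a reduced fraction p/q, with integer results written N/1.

16/245

Shared (l₁,l₂,l₃)=(4,6,6): N and (l;000)² cancel in I_A²/I_B².
A: Δ = 4!·4!·8!/17! = 1/15315300; Racah Σ t=2..4: t=2:+1/69120 t=3:−1/51840 t=4:+1/483840 = -1/362880; ⇒ 3j(4 6 6; -2 -1 3)² = 16/17017, sgn +1
B: Δ = 4!·4!·8!/17! = 1/15315300; Racah Σ t=0..0: t=0:+1/829440 = 1/829440; ⇒ 3j(4 6 6; 4 -4 0)² = 35/2431, sgn +1
I_A²/I_B² = (16/17017)/(35/2431) = 16/245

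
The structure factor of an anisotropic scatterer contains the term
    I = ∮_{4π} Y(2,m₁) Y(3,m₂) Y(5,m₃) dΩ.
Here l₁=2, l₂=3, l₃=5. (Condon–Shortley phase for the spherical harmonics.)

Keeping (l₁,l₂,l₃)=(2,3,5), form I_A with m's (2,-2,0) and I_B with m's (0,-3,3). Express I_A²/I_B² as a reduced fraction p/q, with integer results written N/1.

Shared (l₁,l₂,l₃)=(2,3,5): N and (l;000)² cancel in I_A²/I_B².
A: Δ = 0!·4!·6!/11! = 1/2310; Racah Σ t=0..0: t=0:+1/2880 = 1/2880; ⇒ 3j(2 3 5; 2 -2 0)² = 1/462, sgn -1
B: Δ = 0!·4!·6!/11! = 1/2310; Racah Σ t=0..0: t=0:+1/2880 = 1/2880; ⇒ 3j(2 3 5; 0 -3 3)² = 2/165, sgn +1
I_A²/I_B² = (1/462)/(2/165) = 5/28

5/28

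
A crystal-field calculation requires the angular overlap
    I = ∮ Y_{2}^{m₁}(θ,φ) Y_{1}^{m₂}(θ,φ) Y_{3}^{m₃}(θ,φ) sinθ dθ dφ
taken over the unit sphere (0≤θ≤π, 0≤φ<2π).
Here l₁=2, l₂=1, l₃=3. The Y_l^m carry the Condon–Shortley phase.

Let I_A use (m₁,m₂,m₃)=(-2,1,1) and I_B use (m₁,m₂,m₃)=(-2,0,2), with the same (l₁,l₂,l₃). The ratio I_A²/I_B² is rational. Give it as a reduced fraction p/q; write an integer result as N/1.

Same 2,1,3: normalisation and zero-m 3j drop out of the ratio.
A: Δ: 0! 4! 2! / 7! → 1/105; sum: t=0:+1/48 = 1/48; 3j²(2 1 3; -2 1 1) = Δ·Π!·Σ² = 1/105  (sign +1)
B: Δ: 0! 4! 2! / 7! → 1/105; sum: t=0:+1/24 = 1/24; 3j²(2 1 3; -2 0 2) = Δ·Π!·Σ² = 1/21  (sign -1)
I_A²/I_B² = (1/105)/(1/21) = 1/5

1/5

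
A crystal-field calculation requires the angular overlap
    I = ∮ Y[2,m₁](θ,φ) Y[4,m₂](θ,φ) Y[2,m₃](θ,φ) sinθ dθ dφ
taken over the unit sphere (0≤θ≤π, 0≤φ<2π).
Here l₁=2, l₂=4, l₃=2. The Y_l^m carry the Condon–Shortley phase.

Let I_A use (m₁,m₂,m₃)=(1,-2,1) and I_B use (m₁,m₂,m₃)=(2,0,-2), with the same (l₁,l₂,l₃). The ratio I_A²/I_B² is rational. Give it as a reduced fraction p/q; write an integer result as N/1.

l's match ⇒ only the (l;m) 3-j factors differ between A and B.
A: triangle coeff Δ(2,4,2) = 1/630; Σ_t [1,1]: t=1:−1/36 = -1/36; (3j)²=4/63 [(2 4 2; 1 -2 1)], sign=+1
B: triangle coeff Δ(2,4,2) = 1/630; Σ_t [0,0]: t=0:+1/576 = 1/576; (3j)²=1/630 [(2 4 2; 2 0 -2)], sign=+1
I_A²/I_B² = (4/63)/(1/630) = 40/1

40/1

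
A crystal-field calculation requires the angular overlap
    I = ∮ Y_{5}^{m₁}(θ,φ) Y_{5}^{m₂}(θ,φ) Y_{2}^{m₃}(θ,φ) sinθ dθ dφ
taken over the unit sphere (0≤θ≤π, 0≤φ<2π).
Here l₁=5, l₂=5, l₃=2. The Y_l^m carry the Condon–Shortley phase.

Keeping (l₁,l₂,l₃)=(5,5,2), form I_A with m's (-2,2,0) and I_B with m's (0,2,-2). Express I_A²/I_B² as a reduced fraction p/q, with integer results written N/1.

9/35

Shared (l₁,l₂,l₃)=(5,5,2): N and (l;000)² cancel in I_A²/I_B².
A: Δ = 8!·2!·2!/13! = 1/38610; Racah Σ t=5..7: t=5:−1/2880 t=6:+1/1440 t=7:−1/20160 = 1/3360; ⇒ 3j(5 5 2; -2 2 0)² = 6/715, sgn +1
B: Δ = 8!·2!·2!/13! = 1/38610; Racah Σ t=5..5: t=5:−1/2880 = -1/2880; ⇒ 3j(5 5 2; 0 2 -2)² = 14/429, sgn -1
I_A²/I_B² = (6/715)/(14/429) = 9/35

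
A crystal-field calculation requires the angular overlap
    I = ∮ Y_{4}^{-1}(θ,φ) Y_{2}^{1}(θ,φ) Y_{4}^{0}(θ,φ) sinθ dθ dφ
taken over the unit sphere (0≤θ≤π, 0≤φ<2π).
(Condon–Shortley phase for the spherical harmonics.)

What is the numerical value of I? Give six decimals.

-0.044869

Checks pass: Σm=0; 10 even; l₃=4∈[2,6].
(2·4+1)(2·2+1)(2·4+1) = 405
Δ: 2! 6! 2! / 11! → 1/13860
sum: t=0:+1/192 t=1:−1/36 t=2:+1/192 = -5/288
3j²(4 2 4; 0 0 0) = Δ·Π!·Σ² = 20/693  (sign -1)
sum: t=1:−1/96 t=2:+1/72 = 1/288
3j²(4 2 4; -1 1 0) = Δ·Π!·Σ² = 1/462  (sign +1)
combine: 4πI² = 405·20/693·1/462 = 150/5929
take √, sign -1: I = -0.04486937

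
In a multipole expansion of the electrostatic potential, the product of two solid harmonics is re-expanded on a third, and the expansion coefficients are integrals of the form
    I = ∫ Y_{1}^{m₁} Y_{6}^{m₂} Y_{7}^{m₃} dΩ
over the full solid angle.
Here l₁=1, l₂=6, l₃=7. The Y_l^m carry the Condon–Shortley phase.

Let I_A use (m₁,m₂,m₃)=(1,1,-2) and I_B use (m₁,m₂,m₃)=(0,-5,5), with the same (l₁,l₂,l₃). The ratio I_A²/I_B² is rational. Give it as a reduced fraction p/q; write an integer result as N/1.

3/2

Same 1,6,7: normalisation and zero-m 3j drop out of the ratio.
A: Δ: 0! 2! 12! / 15! → 1/1365; sum: t=0:+1/1209600 = 1/1209600; 3j²(1 6 7; 1 1 -2) = Δ·Π!·Σ² = 12/455  (sign -1)
B: Δ: 0! 2! 12! / 15! → 1/1365; sum: t=0:+1/39916800 = 1/39916800; 3j²(1 6 7; 0 -5 5) = Δ·Π!·Σ² = 8/455  (sign +1)
I_A²/I_B² = (12/455)/(8/455) = 3/2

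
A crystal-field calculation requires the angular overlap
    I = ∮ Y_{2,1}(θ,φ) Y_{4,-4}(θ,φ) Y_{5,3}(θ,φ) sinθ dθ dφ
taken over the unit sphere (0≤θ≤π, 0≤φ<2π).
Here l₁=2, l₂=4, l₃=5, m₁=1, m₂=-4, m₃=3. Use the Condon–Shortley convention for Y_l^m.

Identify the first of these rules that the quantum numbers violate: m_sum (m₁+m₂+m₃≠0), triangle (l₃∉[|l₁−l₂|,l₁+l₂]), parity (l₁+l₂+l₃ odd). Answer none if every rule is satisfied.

azimuthal sum: 1 − 4 + 3 = 0  ✓
2 ≤ 5 ≤ 6 (triangle on l)  ✓
L = 2 + 4 + 5 = 11 (odd)  ✗

parity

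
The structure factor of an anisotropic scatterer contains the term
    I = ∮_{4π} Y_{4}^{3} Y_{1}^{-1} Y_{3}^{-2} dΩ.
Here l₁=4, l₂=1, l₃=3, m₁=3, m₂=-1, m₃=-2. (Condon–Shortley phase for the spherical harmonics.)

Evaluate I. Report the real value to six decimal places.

-0.282095

m-sum 0 ✓  L=8 even ✓  3≤3≤5 ✓
Π(2lᵢ+1) = 9×3×7 = 189
triangle coeff Δ(4,1,3) = 1/252
Σ_t [1,1]: t=1:−1/36 = -1/36
(3j)²=4/63 [(4 1 3; 0 0 0)], sign=+1
Σ_t [0,0]: t=0:+1/240 = 1/240
(3j)²=1/12 [(4 1 3; 3 -1 -2)], sign=-1
⇒ 4πI² = 1/1
I = (-1)√(1/1/(4π)) = -0.28209479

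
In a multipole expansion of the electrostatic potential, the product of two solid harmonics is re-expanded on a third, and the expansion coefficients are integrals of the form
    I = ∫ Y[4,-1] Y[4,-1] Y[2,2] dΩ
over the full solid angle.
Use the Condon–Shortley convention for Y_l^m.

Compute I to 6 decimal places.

0.200662

Rules hold: Σm=0, L=10 even, 0≤2≤8.
N = 9·9·5 = 405
Δ = 6!·2!·2!/11! = 1/13860
Racah Σ t=2..4: t=2:+1/192 t=3:−1/36 t=4:+1/192 = -5/288
⇒ 3j(4 4 2; 0 0 0)² = 20/693, sgn -1
Racah Σ t=3..3: t=3:−1/144 = -1/144
⇒ 3j(4 4 2; -1 -1 2)² = 10/231, sgn -1
4πI² = N·(3j₀)²·(3jₘ)² = 3000/5929
I = +1·√(0.505988/4π) = 0.20066192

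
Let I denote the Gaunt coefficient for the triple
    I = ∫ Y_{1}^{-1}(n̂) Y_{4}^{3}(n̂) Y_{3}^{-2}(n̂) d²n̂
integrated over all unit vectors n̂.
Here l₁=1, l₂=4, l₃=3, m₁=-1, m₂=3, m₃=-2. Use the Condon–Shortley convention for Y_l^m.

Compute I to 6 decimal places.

Checks pass: Σm=0; 8 even; l₃=3∈[3,5].
(2·1+1)(2·4+1)(2·3+1) = 189
Δ: 2! 0! 6! / 9! → 1/252
sum: t=1:−1/36 = -1/36
3j²(1 4 3; 0 0 0) = Δ·Π!·Σ² = 4/63  (sign +1)
sum: t=2:+1/240 = 1/240
3j²(1 4 3; -1 3 -2) = Δ·Π!·Σ² = 1/12  (sign -1)
combine: 4πI² = 189·4/63·1/12 = 1/1
take √, sign -1: I = -0.28209479

-0.282095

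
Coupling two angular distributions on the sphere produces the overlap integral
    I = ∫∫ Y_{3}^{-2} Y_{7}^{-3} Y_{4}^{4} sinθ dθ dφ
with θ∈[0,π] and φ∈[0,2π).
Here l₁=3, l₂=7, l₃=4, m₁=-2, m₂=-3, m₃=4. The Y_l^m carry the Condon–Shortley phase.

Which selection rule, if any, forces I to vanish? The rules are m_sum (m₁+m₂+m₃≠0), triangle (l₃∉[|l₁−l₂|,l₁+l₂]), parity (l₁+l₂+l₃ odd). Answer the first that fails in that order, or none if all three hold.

m₁+m₂+m₃ = -2 − 3 + 4 = -1  ✗
triangle: |3−7|=4 ≤ l₃=4 ≤ 3+7=10
parity: l₁+l₂+l₃ = 14 is even

m_sum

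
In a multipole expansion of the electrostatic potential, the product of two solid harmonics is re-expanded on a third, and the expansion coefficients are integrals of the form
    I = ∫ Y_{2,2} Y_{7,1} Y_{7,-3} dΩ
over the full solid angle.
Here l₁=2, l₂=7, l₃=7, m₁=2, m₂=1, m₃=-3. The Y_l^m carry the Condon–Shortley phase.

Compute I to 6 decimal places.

Checks pass: Σm=0; 16 even; l₃=7∈[5,9].
(2·2+1)(2·7+1)(2·7+1) = 1125
Δ: 2! 2! 12! / 17! → 1/185640
sum: t=0:+1/2419200 t=1:−1/518400 t=2:+1/2419200 = -1/907200
3j²(2 7 7; 0 0 0) = Δ·Π!·Σ² = 56/3315  (sign +1)
sum: t=0:+1/3870720 = 1/3870720
3j²(2 7 7; 2 1 -3) = Δ·Π!·Σ² = 135/6188  (sign +1)
combine: 4πI² = 1125·56/3315·135/6188 = 20250/48841
take √, sign +1: I = 0.18164160

0.181642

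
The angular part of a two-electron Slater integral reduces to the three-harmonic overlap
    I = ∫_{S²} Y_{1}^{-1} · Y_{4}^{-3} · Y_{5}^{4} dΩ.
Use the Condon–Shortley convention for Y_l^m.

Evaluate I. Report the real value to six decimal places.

Checks pass: Σm=0; 10 even; l₃=5∈[3,5].
(2·1+1)(2·4+1)(2·5+1) = 297
Δ: 0! 2! 8! / 11! → 1/495
sum: t=0:+1/576 = 1/576
3j²(1 4 5; 0 0 0) = Δ·Π!·Σ² = 5/99  (sign -1)
sum: t=0:+1/10080 = 1/10080
3j²(1 4 5; -1 -3 4) = Δ·Π!·Σ² = 4/55  (sign -1)
combine: 4πI² = 297·5/99·4/55 = 12/11
take √, sign +1: I = 0.29463840

0.294638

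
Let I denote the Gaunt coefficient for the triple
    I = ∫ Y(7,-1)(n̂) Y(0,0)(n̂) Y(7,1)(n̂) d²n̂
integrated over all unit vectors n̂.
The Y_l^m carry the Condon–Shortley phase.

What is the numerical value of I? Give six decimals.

-0.282095

Checks pass: Σm=0; 14 even; l₃=7∈[7,7].
(2·7+1)(2·0+1)(2·7+1) = 225
Δ: 0! 14! 0! / 15! → 1/15
sum: t=0:+1/25401600 = 1/25401600
3j²(7 0 7; 0 0 0) = Δ·Π!·Σ² = 1/15  (sign -1)
sum: t=0:+1/29030400 = 1/29030400
3j²(7 0 7; -1 0 1) = Δ·Π!·Σ² = 1/15  (sign +1)
combine: 4πI² = 225·1/15·1/15 = 1/1
take √, sign -1: I = -0.28209479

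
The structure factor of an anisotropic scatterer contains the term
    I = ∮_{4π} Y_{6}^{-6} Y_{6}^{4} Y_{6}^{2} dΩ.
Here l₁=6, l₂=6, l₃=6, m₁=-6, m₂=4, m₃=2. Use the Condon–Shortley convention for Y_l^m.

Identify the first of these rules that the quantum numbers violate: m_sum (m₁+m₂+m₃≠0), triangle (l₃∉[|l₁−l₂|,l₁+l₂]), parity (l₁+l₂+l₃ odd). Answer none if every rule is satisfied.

azimuthal sum: -6 + 4 + 2 = 0  ✓
0 ≤ 6 ≤ 12 (triangle on l)  ✓
L = 6 + 6 + 6 = 18 (even)  ✓

none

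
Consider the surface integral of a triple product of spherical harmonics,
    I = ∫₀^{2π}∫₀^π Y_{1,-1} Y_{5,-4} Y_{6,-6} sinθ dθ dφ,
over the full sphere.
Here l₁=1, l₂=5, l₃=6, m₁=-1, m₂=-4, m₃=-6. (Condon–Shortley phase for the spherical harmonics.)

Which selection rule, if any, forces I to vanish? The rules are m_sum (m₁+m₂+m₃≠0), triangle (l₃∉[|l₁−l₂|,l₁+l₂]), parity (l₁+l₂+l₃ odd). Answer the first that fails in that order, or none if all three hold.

m₁+m₂+m₃ = -1 − 4 − 6 = -11  ✗
triangle: |1−5|=4 ≤ l₃=6 ≤ 1+5=6
parity: l₁+l₂+l₃ = 12 is even

m_sum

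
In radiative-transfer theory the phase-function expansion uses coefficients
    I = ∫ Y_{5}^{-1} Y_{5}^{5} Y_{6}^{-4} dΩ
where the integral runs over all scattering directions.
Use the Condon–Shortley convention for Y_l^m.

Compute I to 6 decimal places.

m-sum 0 ✓  L=16 even ✓  0≤6≤10 ✓
Π(2lᵢ+1) = 11×11×13 = 1573
triangle coeff Δ(5,5,6) = 1/28588560
Σ_t [0,4]: t=0:+1/345600 t=1:−1/13824 t=2:+1/5184 t=3:−1/13824 t=4:+1/345600 = 7/129600
(3j)²=80/7293 [(5 5 6; 0 0 0)], sign=+1
Σ_t [4,4]: t=4:+1/829440 = 1/829440
(3j)²=225/9724 [(5 5 6; -1 5 -4)], sign=+1
⇒ 4πI² = 1500/3757
I = (+1)√(1500/3757/(4π)) = 0.17824613

0.178246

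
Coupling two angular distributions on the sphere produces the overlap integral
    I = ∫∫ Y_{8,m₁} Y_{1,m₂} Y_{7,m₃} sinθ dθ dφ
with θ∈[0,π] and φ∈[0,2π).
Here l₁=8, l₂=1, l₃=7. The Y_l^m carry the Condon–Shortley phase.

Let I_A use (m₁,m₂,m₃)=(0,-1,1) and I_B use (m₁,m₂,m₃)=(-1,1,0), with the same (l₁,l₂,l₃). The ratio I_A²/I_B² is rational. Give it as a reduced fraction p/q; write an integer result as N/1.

l's match ⇒ only the (l;m) 3-j factors differ between A and B.
A: triangle coeff Δ(8,1,7) = 1/2040; Σ_t [0,0]: t=0:+1/58060800 = 1/58060800; (3j)²=7/510 [(8 1 7; 0 -1 1)], sign=+1
B: triangle coeff Δ(8,1,7) = 1/2040; Σ_t [2,2]: t=2:+1/50803200 = 1/50803200; (3j)²=3/170 [(8 1 7; -1 1 0)], sign=-1
I_A²/I_B² = (7/510)/(3/170) = 7/9

7/9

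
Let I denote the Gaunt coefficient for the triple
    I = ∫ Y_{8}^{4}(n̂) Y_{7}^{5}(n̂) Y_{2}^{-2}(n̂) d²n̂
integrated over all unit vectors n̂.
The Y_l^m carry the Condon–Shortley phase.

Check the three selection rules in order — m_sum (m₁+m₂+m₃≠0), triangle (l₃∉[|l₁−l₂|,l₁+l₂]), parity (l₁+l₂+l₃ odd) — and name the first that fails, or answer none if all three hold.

azimuthal sum: 4 + 5 − 2 = 7  ✗
1 ≤ 2 ≤ 15 (triangle on l)
L = 8 + 7 + 2 = 17 (odd)

m_sum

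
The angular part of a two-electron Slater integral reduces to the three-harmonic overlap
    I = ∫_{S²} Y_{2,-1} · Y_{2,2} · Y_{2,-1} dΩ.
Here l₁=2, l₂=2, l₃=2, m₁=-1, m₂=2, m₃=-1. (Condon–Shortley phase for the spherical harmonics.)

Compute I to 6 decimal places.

0.220728

m-sum 0 ✓  L=6 even ✓  0≤2≤4 ✓
Π(2lᵢ+1) = 5×5×5 = 125
triangle coeff Δ(2,2,2) = 1/630
Σ_t [0,2]: t=0:+1/8 t=1:−1/1 t=2:+1/8 = -3/4
(3j)²=2/35 [(2 2 2; 0 0 0)], sign=-1
Σ_t [2,2]: t=2:+1/4 = 1/4
(3j)²=3/35 [(2 2 2; -1 2 -1)], sign=-1
⇒ 4πI² = 30/49
I = (+1)√(30/49/(4π)) = 0.22072812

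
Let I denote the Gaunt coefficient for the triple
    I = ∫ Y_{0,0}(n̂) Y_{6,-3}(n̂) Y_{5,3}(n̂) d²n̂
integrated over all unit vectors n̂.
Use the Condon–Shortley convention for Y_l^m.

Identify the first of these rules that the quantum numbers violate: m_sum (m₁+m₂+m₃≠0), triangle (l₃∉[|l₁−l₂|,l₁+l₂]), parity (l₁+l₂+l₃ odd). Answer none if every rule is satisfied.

triangle

azimuthal sum: 0 − 3 + 3 = 0  ✓
6 ≤ 5 ≤ 6 (triangle on l)  ✗
L = 0 + 6 + 5 = 11 (odd)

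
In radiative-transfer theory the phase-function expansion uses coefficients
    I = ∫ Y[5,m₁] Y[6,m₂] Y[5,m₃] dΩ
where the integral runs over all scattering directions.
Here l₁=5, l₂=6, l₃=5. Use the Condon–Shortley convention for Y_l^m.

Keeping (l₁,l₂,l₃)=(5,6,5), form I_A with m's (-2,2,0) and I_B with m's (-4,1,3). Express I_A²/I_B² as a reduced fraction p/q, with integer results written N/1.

Same 5,6,5: normalisation and zero-m 3j drop out of the ratio.
A: Δ: 6! 4! 6! / 17! → 1/28588560; sum: t=3:−1/103680 t=4:+1/13824 t=5:−1/17280 t=6:+1/207360 = 1/103680; 3j²(5 6 5; -2 2 0) = Δ·Π!·Σ² = 10/7293  (sign -1)
B: Δ: 6! 4! 6! / 17! → 1/28588560; sum: t=5:−1/138240 t=6:+1/518400 = -11/2073600; 3j²(5 6 5; -4 1 3) = Δ·Π!·Σ² = 77/4420  (sign -1)
I_A²/I_B² = (10/7293)/(77/4420) = 200/2541

200/2541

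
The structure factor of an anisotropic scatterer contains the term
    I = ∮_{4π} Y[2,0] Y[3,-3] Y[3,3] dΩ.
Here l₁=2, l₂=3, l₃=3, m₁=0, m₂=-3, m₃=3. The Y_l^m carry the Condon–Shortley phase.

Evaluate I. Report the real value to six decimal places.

0.210261

Rules hold: Σm=0, L=8 even, 1≤3≤5.
N = 5·7·7 = 245
Δ = 2!·2!·4!/9! = 1/3780
Racah Σ t=0..2: t=0:+1/24 t=1:−1/4 t=2:+1/24 = -1/6
⇒ 3j(2 3 3; 0 0 0)² = 4/105, sgn +1
Racah Σ t=0..0: t=0:+1/96 = 1/96
⇒ 3j(2 3 3; 0 -3 3)² = 5/84, sgn +1
4πI² = N·(3j₀)²·(3jₘ)² = 5/9
I = +1·√(0.555556/4π) = 0.21026104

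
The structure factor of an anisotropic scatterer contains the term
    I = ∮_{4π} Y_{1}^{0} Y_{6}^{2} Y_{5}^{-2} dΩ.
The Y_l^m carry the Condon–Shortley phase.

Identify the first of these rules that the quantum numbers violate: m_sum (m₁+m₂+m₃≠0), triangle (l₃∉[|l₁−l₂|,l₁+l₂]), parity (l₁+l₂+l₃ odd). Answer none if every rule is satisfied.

m₁+m₂+m₃ = 0 + 2 − 2 = 0  ✓
triangle: |1−6|=5 ≤ l₃=5 ≤ 1+6=7  ✓
parity: l₁+l₂+l₃ = 12 is even  ✓

none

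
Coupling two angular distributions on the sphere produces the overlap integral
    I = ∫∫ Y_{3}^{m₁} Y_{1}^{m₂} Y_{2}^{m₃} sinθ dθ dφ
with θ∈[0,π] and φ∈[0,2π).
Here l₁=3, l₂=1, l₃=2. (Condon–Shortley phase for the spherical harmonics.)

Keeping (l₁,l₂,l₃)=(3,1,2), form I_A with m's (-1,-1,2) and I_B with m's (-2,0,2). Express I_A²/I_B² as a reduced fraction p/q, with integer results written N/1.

1/5

Shared (l₁,l₂,l₃)=(3,1,2): N and (l;000)² cancel in I_A²/I_B².
A: Δ = 2!·4!·0!/7! = 1/105; Racah Σ t=0..0: t=0:+1/48 = 1/48; ⇒ 3j(3 1 2; -1 -1 2)² = 1/105, sgn +1
B: Δ = 2!·4!·0!/7! = 1/105; Racah Σ t=1..1: t=1:−1/24 = -1/24; ⇒ 3j(3 1 2; -2 0 2)² = 1/21, sgn -1
I_A²/I_B² = (1/105)/(1/21) = 1/5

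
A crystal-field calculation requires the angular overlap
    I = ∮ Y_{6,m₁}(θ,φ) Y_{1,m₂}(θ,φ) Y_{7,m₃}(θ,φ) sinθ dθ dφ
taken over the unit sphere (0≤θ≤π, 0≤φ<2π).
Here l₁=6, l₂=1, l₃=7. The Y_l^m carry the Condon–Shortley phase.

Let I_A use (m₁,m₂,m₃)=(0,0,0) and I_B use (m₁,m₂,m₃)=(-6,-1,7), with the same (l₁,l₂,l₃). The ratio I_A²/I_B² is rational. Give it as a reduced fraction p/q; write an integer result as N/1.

Shared (l₁,l₂,l₃)=(6,1,7): N and (l;000)² cancel in I_A²/I_B².
A: Δ = 0!·12!·2!/15! = 1/1365; Racah Σ t=0..0: t=0:+1/518400 = 1/518400; ⇒ 3j(6 1 7; 0 0 0)² = 7/195, sgn -1
B: Δ = 0!·12!·2!/15! = 1/1365; Racah Σ t=0..0: t=0:+1/958003200 = 1/958003200; ⇒ 3j(6 1 7; -6 -1 7)² = 1/15, sgn +1
I_A²/I_B² = (7/195)/(1/15) = 7/13

7/13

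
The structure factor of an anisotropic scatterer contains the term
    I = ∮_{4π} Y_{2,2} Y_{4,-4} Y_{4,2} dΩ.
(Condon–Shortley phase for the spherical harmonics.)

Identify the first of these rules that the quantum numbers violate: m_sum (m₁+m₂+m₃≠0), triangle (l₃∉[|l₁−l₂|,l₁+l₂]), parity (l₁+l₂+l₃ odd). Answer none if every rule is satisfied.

Σmᵢ = 0  ✓
l₃∈[|l₁−l₂|,l₁+l₂]=[2,6], have l₃=4  ✓
Σlᵢ = 10 ⇒ even  ✓

none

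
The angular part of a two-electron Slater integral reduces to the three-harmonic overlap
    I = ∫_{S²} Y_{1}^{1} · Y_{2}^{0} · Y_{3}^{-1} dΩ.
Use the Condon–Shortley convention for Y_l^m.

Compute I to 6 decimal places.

Rules hold: Σm=0, L=6 even, 1≤3≤3.
N = 3·5·7 = 105
Δ = 0!·2!·4!/7! = 1/105
Racah Σ t=0..0: t=0:+1/4 = 1/4
⇒ 3j(1 2 3; 0 0 0)² = 3/35, sgn -1
Racah Σ t=0..0: t=0:+1/8 = 1/8
⇒ 3j(1 2 3; 1 0 -1)² = 2/35, sgn +1
4πI² = N·(3j₀)²·(3jₘ)² = 18/35
I = -1·√(0.514286/4π) = -0.20230066

-0.202301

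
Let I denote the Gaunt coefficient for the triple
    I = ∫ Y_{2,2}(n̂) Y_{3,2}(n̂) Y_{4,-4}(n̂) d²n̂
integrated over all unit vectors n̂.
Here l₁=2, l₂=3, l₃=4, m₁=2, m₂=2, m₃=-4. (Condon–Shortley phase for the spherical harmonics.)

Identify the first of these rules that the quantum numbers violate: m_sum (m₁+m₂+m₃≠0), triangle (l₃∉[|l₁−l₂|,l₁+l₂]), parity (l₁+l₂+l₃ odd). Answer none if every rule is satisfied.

parity

azimuthal sum: 2 + 2 − 4 = 0  ✓
1 ≤ 4 ≤ 5 (triangle on l)  ✓
L = 2 + 3 + 4 = 9 (odd)  ✗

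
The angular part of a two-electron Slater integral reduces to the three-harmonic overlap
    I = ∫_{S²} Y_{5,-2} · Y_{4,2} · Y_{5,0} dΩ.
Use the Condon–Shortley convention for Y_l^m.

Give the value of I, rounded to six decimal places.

Rules hold: Σm=0, L=14 even, 1≤5≤9.
N = 11·9·11 = 1089
Δ = 4!·6!·4!/15! = 1/3153150
Racah Σ t=0..4: t=0:+1/69120 t=1:−1/1728 t=2:+1/576 t=3:−1/1728 t=4:+1/69120 = 7/11520
⇒ 3j(5 4 5; 0 0 0)² = 2/143, sgn -1
Racah Σ t=2..4: t=2:+1/11520 t=3:−1/1728 t=4:+1/3456 = -7/34560
⇒ 3j(5 4 5; -2 2 0)² = 7/858, sgn +1
4πI² = N·(3j₀)²·(3jₘ)² = 21/169
I = -1·√(0.12426/4π) = -0.09944006

-0.099440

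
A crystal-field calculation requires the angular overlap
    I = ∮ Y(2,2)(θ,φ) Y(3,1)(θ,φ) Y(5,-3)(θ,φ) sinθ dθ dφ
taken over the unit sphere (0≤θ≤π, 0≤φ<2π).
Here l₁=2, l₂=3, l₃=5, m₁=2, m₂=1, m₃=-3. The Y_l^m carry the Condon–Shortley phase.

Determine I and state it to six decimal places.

-0.200476

m-sum 0 ✓  L=10 even ✓  1≤5≤5 ✓
Π(2lᵢ+1) = 5×7×11 = 385
triangle coeff Δ(2,3,5) = 1/2310
Σ_t [0,0]: t=0:+1/144 = 1/144
(3j)²=10/231 [(2 3 5; 0 0 0)], sign=-1
Σ_t [0,0]: t=0:+1/1152 = 1/1152
(3j)²=1/33 [(2 3 5; 2 1 -3)], sign=+1
⇒ 4πI² = 50/99
I = (-1)√(50/99/(4π)) = -0.20047604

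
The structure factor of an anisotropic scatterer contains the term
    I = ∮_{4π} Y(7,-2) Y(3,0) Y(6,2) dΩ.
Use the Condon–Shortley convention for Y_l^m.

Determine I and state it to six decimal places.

Rules hold: Σm=0, L=16 even, 4≤6≤10.
N = 15·7·13 = 1365
Δ = 4!·10!·2!/17! = 1/2042040
Racah Σ t=1..3: t=1:−1/207360 t=2:+1/57600 t=3:−1/207360 = 1/129600
⇒ 3j(7 3 6; 0 0 0)² = 168/12155, sgn +1
Racah Σ t=1..3: t=1:−1/967680 t=2:+1/120960 t=3:−1/207360 = 1/414720
⇒ 3j(7 3 6; -2 0 2)² = 21/4862, sgn +1
4πI² = N·(3j₀)²·(3jₘ)² = 37044/454597
I = +1·√(0.0814876/4π) = 0.08052685

0.080527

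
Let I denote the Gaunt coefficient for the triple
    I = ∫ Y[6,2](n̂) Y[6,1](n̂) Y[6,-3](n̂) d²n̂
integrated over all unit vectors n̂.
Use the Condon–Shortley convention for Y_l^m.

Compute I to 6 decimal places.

-0.055657

Rules hold: Σm=0, L=18 even, 0≤6≤12.
N = 13·13·13 = 2197
Δ = 6!·6!·6!/19! = 1/325909584
Racah Σ t=0..6: t=0:+1/373248000 t=1:−1/1728000 t=2:+1/110592 t=3:−1/46656 t=4:+1/110592 t=5:−1/1728000 t=6:+1/373248000 = -7/1555200
⇒ 3j(6 6 6; 0 0 0)² = 400/46189, sgn -1
Racah Σ t=1..4: t=1:−1/3110400 t=2:+1/276480 t=3:−1/207360 t=4:+1/1244160 = -1/1382400
⇒ 3j(6 6 6; 2 1 -3)² = 189/92378, sgn +1
4πI² = N·(3j₀)²·(3jₘ)² = 491400/12623809
I = -1·√(0.0389264/4π) = -0.05565670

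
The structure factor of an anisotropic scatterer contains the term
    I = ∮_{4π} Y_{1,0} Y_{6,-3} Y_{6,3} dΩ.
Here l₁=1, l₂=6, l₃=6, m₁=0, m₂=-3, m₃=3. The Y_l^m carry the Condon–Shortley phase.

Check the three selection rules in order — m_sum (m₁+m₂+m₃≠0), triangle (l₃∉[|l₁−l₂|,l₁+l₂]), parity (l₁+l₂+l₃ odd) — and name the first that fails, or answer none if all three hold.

azimuthal sum: 0 − 3 + 3 = 0  ✓
5 ≤ 6 ≤ 7 (triangle on l)  ✓
L = 1 + 6 + 6 = 13 (odd)  ✗

parity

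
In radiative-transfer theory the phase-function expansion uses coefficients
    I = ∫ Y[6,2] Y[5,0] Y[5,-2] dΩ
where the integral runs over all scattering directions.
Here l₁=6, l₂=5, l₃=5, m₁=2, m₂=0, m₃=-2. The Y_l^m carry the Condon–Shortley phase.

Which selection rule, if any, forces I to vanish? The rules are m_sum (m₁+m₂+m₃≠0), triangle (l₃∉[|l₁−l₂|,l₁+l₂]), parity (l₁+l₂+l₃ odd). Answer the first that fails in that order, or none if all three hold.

azimuthal sum: 2 + 0 − 2 = 0  ✓
1 ≤ 5 ≤ 11 (triangle on l)  ✓
L = 6 + 5 + 5 = 16 (even)  ✓

none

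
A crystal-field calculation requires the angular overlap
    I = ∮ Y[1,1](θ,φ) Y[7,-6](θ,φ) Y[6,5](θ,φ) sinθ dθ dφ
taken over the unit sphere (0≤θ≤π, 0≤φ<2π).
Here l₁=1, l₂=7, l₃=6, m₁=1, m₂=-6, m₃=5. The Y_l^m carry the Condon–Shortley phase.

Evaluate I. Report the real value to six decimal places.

0.309019

m-sum 0 ✓  L=14 even ✓  6≤6≤8 ✓
Π(2lᵢ+1) = 3×15×13 = 585
triangle coeff Δ(1,7,6) = 1/1365
Σ_t [1,1]: t=1:−1/518400 = -1/518400
(3j)²=7/195 [(1 7 6; 0 0 0)], sign=-1
Σ_t [0,0]: t=0:+1/79833600 = 1/79833600
(3j)²=2/35 [(1 7 6; 1 -6 5)], sign=-1
⇒ 4πI² = 6/5
I = (+1)√(6/5/(4π)) = 0.30901936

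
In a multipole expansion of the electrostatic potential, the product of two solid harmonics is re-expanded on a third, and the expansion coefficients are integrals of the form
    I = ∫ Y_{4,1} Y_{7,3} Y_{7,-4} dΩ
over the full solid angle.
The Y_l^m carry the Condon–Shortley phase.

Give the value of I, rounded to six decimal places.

0.111287

Checks pass: Σm=0; 18 even; l₃=7∈[3,11].
(2·4+1)(2·7+1)(2·7+1) = 2025
Δ: 4! 4! 10! / 19! → 1/58198140
sum: t=0:+1/17418240 t=1:−1/622080 t=2:+1/230400 t=3:−1/622080 t=4:+1/17418240 = 1/806400
3j²(4 7 7; 0 0 0) = Δ·Π!·Σ² = 2268/230945  (sign -1)
sum: t=0:+1/522547200 t=1:−1/8709120 t=2:+1/1935360 t=3:−1/4354560 = 13/74649600
3j²(4 7 7; 1 3 -4) = Δ·Π!·Σ² = 91/11628  (sign -1)
combine: 4πI² = 2025·2268/230945·91/11628 = 178605/1147619
take √, sign +1: I = 0.11128663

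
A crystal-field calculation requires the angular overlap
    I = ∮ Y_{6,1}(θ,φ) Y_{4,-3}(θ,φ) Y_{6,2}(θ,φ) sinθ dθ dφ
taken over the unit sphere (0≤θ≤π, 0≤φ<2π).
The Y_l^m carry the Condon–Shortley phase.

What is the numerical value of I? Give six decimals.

-0.039511

Checks pass: Σm=0; 16 even; l₃=6∈[2,10].
(2·6+1)(2·4+1)(2·6+1) = 1521
Δ: 4! 8! 4! / 17! → 1/15315300
sum: t=0:+1/829440 t=1:−1/25920 t=2:+1/9216 t=3:−1/25920 t=4:+1/829440 = 7/207360
3j²(6 4 6; 0 0 0) = Δ·Π!·Σ² = 28/2431  (sign +1)
sum: t=0:+1/103680 t=1:−1/82944 = -1/414720
3j²(6 4 6; 1 -3 2) = Δ·Π!·Σ² = 49/43758  (sign -1)
combine: 4πI² = 1521·28/2431·49/43758 = 686/34969
take √, sign -1: I = -0.03951077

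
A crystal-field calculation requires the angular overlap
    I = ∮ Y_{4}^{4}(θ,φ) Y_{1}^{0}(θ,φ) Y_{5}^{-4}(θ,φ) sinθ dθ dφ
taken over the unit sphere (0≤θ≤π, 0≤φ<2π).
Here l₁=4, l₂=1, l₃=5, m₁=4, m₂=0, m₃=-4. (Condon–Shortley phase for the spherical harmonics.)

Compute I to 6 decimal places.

Checks pass: Σm=0; 10 even; l₃=5∈[3,5].
(2·4+1)(2·1+1)(2·5+1) = 297
Δ: 0! 8! 2! / 11! → 1/495
sum: t=0:+1/576 = 1/576
3j²(4 1 5; 0 0 0) = Δ·Π!·Σ² = 5/99  (sign -1)
sum: t=0:+1/40320 = 1/40320
3j²(4 1 5; 4 0 -4) = Δ·Π!·Σ² = 1/55  (sign -1)
combine: 4πI² = 297·5/99·1/55 = 3/11
take √, sign +1: I = 0.14731920

0.147319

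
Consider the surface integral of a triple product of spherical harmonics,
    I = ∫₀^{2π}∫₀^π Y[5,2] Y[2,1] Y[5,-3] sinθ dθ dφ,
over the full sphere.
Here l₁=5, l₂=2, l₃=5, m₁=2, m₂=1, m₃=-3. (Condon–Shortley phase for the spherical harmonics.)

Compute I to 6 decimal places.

Checks pass: Σm=0; 12 even; l₃=5∈[3,7].
(2·5+1)(2·2+1)(2·5+1) = 605
Δ: 2! 8! 2! / 13! → 1/38610
sum: t=0:+1/2880 t=1:−1/576 t=2:+1/2880 = -1/960
3j²(5 2 5; 0 0 0) = Δ·Π!·Σ² = 10/429  (sign +1)
sum: t=1:−1/2880 t=2:+1/10080 = -1/4032
3j²(5 2 5; 2 1 -3) = Δ·Π!·Σ² = 10/429  (sign -1)
combine: 4πI² = 605·10/429·10/429 = 500/1521
take √, sign -1: I = -0.16173926

-0.161739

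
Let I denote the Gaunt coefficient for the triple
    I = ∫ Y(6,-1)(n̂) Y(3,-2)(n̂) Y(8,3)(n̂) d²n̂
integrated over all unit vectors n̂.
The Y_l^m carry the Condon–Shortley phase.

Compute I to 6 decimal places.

Σlᵢ=17 odd — θ-integrand is odd under cosθ→−cosθ; I=0

0.000000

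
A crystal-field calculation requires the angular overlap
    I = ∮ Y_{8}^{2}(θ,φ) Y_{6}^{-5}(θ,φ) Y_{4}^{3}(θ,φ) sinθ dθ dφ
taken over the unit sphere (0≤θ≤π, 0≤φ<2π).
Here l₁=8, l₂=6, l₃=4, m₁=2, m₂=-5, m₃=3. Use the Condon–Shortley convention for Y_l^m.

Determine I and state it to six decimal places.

Rules hold: Σm=0, L=18 even, 2≤4≤14.
N = 17·13·9 = 1989
Δ = 10!·6!·2!/19! = 1/23279256
Racah Σ t=4..6: t=4:+1/1658880 t=5:−1/518400 t=6:+1/1658880 = -1/1382400
⇒ 3j(8 6 4; 0 0 0)² = 504/46189, sgn -1
Racah Σ t=0..1: t=0:+1/2612736000 t=1:−1/87091200 = -29/2612736000
⇒ 3j(8 6 4; 2 -5 3)² = 841/302328, sgn +1
4πI² = N·(3j₀)²·(3jₘ)² = 52983/877591
I = -1·√(0.0603732/4π) = -0.06931341

-0.069313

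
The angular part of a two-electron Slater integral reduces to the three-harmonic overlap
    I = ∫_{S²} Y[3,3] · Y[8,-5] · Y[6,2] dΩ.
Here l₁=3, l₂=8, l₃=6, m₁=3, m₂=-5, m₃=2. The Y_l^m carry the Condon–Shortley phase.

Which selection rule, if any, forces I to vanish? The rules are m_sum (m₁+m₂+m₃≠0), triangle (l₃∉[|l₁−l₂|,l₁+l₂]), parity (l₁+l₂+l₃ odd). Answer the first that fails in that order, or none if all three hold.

Σmᵢ = 0  ✓
l₃∈[|l₁−l₂|,l₁+l₂]=[5,11], have l₃=6  ✓
Σlᵢ = 17 ⇒ odd  ✗

parity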